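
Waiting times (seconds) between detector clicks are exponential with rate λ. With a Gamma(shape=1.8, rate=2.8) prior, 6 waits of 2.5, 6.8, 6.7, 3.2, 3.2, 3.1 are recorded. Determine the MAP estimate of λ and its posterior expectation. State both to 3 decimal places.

Σ times = 25.5. Posterior: Gamma(shape = 1.8+6 = 7.8, rate = 2.8+25.5 = 28.3).
Mode = (α−1)/β = 6.8/28.3 = 0.240.
Mean = α/β = 7.8/28.3 = 0.276.

MAP: 0.240. Posterior mean: 0.276.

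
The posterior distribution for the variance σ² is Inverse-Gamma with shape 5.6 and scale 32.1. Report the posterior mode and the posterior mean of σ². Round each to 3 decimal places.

Mode = β/(α+1) = 32.1/6.6 = 4.864.
Mean = β/(α−1) = 32.1/4.6 = 6.978.
Right-skewed posterior ⇒ mode < mean.

MAP = 4.864; posterior mean = 6.978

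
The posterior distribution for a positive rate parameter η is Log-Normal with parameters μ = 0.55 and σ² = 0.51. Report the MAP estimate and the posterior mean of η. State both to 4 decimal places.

Mode = exp(μ − σ²) = exp(0.04) = 1.0408.
Mean = exp(μ + σ²/2) = exp(0.805) = 2.2367.

MAP: 1.0408. Posterior mean: 2.2367.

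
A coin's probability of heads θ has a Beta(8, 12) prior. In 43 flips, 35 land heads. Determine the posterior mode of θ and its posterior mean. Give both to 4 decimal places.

MAP = 0.6885; posterior mean = 0.6825

Posterior: Beta(8+35, 12+8) = Beta(43, 20).
Mode = (43−1)/(43+20−2) = 42/61 = 0.6885.
Mean = 43/(43+20) = 43/63 = 0.6825.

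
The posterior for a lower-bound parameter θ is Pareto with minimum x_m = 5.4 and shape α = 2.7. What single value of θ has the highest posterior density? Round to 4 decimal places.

5.4000

The Pareto density is strictly decreasing on [x_m, ∞), so the mode is x_m = 5.4000.
Mean = α·x_m/(α−1) = 2.7·5.4/1.7 = 8.5765.
This is the posterior mode — the MAP estimate.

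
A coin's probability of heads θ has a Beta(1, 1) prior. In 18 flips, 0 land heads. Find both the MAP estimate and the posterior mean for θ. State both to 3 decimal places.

Posterior: Beta(1+0, 1+18) = Beta(1, 19).
Since α = 1 ≤ 1 and β > 1, the Beta density is monotone decreasing on [0,1]; the mode is at 0.
Mean = 1/(1+19) = 0.050.
The posterior is right-skewed, so the mean exceeds the mode.

MAP: 0.000. Posterior mean: 0.050.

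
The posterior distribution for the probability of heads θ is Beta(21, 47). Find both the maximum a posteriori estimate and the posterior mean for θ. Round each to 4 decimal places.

θ_MAP = 0.3030, E[θ|data] = 0.3088

Mode = (21−1)/(21+47−2) = 20/66 = 0.3030.
Mean = 21/(21+47) = 21/68 = 0.3088.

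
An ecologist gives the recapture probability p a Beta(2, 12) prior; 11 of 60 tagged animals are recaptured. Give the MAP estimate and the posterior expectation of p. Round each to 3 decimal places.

MAP estimate = 0.167, posterior expectation = 0.176

Posterior: Beta(2+11, 12+49) = Beta(13, 61).
Mode = (13−1)/(13+61−2) = 12/72 = 0.167.
Mean = 13/(13+61) = 13/74 = 0.176.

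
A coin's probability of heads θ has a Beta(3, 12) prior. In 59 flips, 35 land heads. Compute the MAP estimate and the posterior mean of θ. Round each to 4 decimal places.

MAP = 0.5139; posterior mean = 0.5135

Posterior: Beta(3+35, 12+24) = Beta(38, 36).
Mode = (38−1)/(38+36−2) = 37/72 = 0.5139.
Mean = 38/(38+36) = 38/74 = 0.5135.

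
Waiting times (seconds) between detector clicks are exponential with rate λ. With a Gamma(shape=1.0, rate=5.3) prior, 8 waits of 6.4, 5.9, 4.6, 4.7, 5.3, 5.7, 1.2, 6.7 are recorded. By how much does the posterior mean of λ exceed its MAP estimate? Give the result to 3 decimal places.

Σ times = 40.5. Posterior: Gamma(shape = 1.0+8 = 9.0, rate = 5.3+40.5 = 45.8).
Mode = (α−1)/β = 8.0/45.8 = 0.175.
Mean = α/β = 9.0/45.8 = 0.197.
Difference = 0.197 − 0.175 = 0.022.

0.022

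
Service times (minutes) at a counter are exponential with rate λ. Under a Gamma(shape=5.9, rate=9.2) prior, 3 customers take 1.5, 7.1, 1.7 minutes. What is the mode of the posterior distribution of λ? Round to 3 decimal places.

0.405

Σ times = 10.3. Posterior: Gamma(shape = 5.9+3 = 8.9, rate = 9.2+10.3 = 19.5).
Mode = (α−1)/β = 7.9/19.5 = 0.405.
Mean = α/β = 8.9/19.5 = 0.456.
This is the posterior mode — the MAP estimate.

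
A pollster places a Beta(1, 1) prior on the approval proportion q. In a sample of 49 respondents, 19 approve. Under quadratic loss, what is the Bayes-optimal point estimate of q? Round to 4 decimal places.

0.3922

Posterior: Beta(1+19, 1+30) = Beta(20, 31).
Mode = (20−1)/(20+31−2) = 19/49 = 0.3878.
With a flat prior the MAP equals the MLE, 19/49.
Mean = 20/(20+31) = 20/51 = 0.3922.
Quadratic loss ⇒ the optimal estimator is the posterior mean.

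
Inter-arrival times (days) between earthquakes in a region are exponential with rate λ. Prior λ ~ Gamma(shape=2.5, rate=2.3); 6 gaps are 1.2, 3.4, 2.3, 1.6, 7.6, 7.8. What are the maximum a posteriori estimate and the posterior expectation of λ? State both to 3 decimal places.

Σ times = 23.9. Posterior: Gamma(shape = 2.5+6 = 8.5, rate = 2.3+23.9 = 26.2).
Mode = (α−1)/β = 7.5/26.2 = 0.286.
Mean = α/β = 8.5/26.2 = 0.324.

maximum a posteriori estimate = 0.286, posterior expectation = 0.324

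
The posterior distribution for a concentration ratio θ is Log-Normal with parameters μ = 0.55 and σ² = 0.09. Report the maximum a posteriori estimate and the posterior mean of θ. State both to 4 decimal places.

MAP: 1.5841. Posterior mean: 1.8130.

Mode = exp(μ − σ²) = exp(0.46) = 1.5841.
Mean = exp(μ + σ²/2) = exp(0.595) = 1.8130.
The mean is pulled above the mode by the posterior's right skew.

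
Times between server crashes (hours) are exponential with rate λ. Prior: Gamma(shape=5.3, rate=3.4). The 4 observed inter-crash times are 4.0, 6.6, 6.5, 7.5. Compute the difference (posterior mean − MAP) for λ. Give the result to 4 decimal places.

0.0357

Σ times = 24.6. Posterior: Gamma(shape = 5.3+4 = 9.3, rate = 3.4+24.6 = 28.0).
Mode = (α−1)/β = 8.3/28.0 = 0.2964.
Mean = α/β = 9.3/28.0 = 0.3321.
Difference = 0.3321 − 0.2964 = 0.0357.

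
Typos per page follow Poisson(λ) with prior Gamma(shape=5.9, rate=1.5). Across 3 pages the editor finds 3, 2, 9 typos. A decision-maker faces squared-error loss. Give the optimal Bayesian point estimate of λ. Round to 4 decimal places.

4.4222

Σ counts = 14. Posterior: Gamma(shape = 5.9+14 = 19.9, rate = 1.5+3 = 4.5).
Mode = (α−1)/β = 18.9/4.5 = 4.2000.
Mean = α/β = 19.9/4.5 = 4.4222.
Squared-error loss ⇒ the optimal estimator is the posterior mean.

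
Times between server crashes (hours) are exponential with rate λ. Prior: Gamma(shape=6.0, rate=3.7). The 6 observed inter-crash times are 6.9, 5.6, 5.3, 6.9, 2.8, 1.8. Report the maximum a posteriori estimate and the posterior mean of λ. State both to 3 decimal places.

Σ times = 29.3. Posterior: Gamma(shape = 6.0+6 = 12.0, rate = 3.7+29.3 = 33.0).
Mode = (α−1)/β = 11.0/33.0 = 0.333.
Mean = α/β = 12.0/33.0 = 0.364.

maximum a posteriori estimate = 0.333, posterior mean = 0.364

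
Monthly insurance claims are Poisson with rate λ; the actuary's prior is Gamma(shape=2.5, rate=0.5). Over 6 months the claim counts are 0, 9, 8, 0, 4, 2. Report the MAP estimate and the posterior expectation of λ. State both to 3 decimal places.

Σ counts = 23. Posterior: Gamma(shape = 2.5+23 = 25.5, rate = 0.5+6 = 6.5).
Mode = (α−1)/β = 24.5/6.5 = 3.769.
Mean = α/β = 25.5/6.5 = 3.923.

MAP: 3.769. Posterior mean: 3.923.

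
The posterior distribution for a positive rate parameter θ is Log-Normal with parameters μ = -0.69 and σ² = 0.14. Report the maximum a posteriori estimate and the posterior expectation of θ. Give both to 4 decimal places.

MAP: 0.4360. Posterior mean: 0.5379.

Mode = exp(μ − σ²) = exp(-0.83) = 0.4360.
Mean = exp(μ + σ²/2) = exp(-0.620) = 0.5379.
The mean is pulled above the mode by the posterior's right skew.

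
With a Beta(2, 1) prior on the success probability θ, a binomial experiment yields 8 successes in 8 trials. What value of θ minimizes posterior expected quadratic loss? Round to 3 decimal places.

0.909

Posterior: Beta(2+8, 1+0) = Beta(10, 1).
Since β = 1 ≤ 1 and α > 1, the Beta density is monotone increasing on [0,1]; the mode is at 1.
Mean = 10/(10+1) = 0.909.
Quadratic loss ⇒ the optimal estimator is the posterior mean.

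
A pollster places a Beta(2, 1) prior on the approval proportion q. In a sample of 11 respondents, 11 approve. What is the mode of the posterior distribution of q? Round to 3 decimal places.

1.000

Posterior: Beta(2+11, 1+0) = Beta(13, 1).
Since β = 1 ≤ 1 and α > 1, the Beta density is monotone increasing on [0,1]; the mode is at 1.
Mean = 13/(13+1) = 0.929.
This is the posterior mode — the MAP estimate.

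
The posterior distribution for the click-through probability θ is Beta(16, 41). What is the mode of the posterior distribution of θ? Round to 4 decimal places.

Mode = (16−1)/(16+41−2) = 15/55 = 0.2727.
Mean = 16/(16+41) = 16/57 = 0.2807.
This is the posterior mode — the MAP estimate.

0.2727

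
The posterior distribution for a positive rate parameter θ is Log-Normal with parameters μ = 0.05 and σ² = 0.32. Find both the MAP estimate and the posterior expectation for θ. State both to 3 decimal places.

MAP = 0.763, posterior mean = 1.234

Mode = exp(μ − σ²) = exp(-0.27) = 0.763.
Mean = exp(μ + σ²/2) = exp(0.210) = 1.234.
The posterior is right-skewed, so the mean exceeds the mode.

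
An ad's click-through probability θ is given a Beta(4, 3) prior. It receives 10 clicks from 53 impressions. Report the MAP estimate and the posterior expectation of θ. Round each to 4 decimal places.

Posterior: Beta(4+10, 3+43) = Beta(14, 46).
Mode = (14−1)/(14+46−2) = 13/58 = 0.2241.
Mean = 14/(14+46) = 14/60 = 0.2333.

MAP estimate = 0.2241, posterior expectation = 0.2333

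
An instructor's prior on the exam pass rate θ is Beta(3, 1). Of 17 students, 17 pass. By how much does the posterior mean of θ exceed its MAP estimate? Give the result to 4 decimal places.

Posterior: Beta(3+17, 1+0) = Beta(20, 1).
Since β = 1 ≤ 1 and α > 1, the Beta density is monotone increasing on [0,1]; the mode is at 1.
Mean = 20/(20+1) = 0.9524.
Difference = 0.9524 − 1.0000 = -0.0476.

-0.0476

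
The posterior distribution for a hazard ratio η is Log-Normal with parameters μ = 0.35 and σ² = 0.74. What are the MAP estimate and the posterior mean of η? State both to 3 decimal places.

Mode = exp(μ − σ²) = exp(-0.39) = 0.677.
Mean = exp(μ + σ²/2) = exp(0.720) = 2.054.

MAP = 0.677, posterior mean = 2.054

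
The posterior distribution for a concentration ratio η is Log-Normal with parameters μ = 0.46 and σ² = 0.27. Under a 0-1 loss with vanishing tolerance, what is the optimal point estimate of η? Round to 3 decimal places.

1.209

Mode = exp(μ − σ²) = exp(0.19) = 1.209.
Mean = exp(μ + σ²/2) = exp(0.595) = 1.813.
This is the posterior mode — the MAP estimate.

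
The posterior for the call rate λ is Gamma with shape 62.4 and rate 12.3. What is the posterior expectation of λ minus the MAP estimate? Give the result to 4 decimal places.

0.0813

Mode = (α−1)/β = 61.4/12.3 = 4.9919.
Mean = α/β = 62.4/12.3 = 5.0732.
Difference = 5.0732 − 4.9919 = 0.0813.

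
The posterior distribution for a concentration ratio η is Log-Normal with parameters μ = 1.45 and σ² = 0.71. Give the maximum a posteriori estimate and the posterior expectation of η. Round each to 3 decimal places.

Mode = exp(μ − σ²) = exp(0.74) = 2.096.
Mean = exp(μ + σ²/2) = exp(1.805) = 6.080.
The posterior is right-skewed, so the mean exceeds the mode.

MAP = 2.096; posterior mean = 6.080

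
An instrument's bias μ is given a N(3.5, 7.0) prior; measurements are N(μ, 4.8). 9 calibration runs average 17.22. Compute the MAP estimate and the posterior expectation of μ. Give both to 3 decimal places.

MAP estimate = 16.249, posterior expectation = 16.249

Posterior for μ is Normal. Precision-weighted mean: (1/7.0·3.5 + 9/4.8·17.22) / (1/7.0 + 9/4.8) = 16.249.
A Normal posterior is symmetric, so mode = mean.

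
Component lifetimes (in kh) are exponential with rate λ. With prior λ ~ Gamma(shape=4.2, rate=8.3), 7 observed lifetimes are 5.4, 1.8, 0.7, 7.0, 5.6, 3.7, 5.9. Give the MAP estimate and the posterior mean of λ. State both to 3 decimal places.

Σ times = 30.1. Posterior: Gamma(shape = 4.2+7 = 11.2, rate = 8.3+30.1 = 38.4).
Mode = (α−1)/β = 10.2/38.4 = 0.266.
Mean = α/β = 11.2/38.4 = 0.292.

MAP = 0.266, posterior mean = 0.292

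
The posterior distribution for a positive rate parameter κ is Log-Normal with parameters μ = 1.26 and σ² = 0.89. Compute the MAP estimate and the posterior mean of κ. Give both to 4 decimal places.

κ_MAP = 1.4477, E[κ|data] = 5.5014

Mode = exp(μ − σ²) = exp(0.37) = 1.4477.
Mean = exp(μ + σ²/2) = exp(1.705) = 5.5014.
Right-skewed posterior ⇒ mode < mean.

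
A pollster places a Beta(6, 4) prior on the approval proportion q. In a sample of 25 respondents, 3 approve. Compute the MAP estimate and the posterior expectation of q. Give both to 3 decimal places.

MAP = 0.242, posterior mean = 0.257

Posterior: Beta(6+3, 4+22) = Beta(9, 26).
Mode = (9−1)/(9+26−2) = 8/33 = 0.242.
Mean = 9/(9+26) = 9/35 = 0.257.
Right-skewed posterior ⇒ mode < mean.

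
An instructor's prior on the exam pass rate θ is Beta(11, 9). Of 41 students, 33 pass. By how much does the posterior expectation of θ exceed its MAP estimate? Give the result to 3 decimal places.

-0.008

Posterior: Beta(11+33, 9+8) = Beta(44, 17).
Mode = (44−1)/(44+17−2) = 43/59 = 0.729.
Mean = 44/(44+17) = 44/61 = 0.721.
Difference = 0.721 − 0.729 = -0.008.
Mode > mean: the posterior has a left tail.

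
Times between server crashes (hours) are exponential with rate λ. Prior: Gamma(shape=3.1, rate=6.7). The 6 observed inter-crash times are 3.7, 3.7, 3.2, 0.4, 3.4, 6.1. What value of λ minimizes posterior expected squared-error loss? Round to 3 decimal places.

0.335

Σ times = 20.5. Posterior: Gamma(shape = 3.1+6 = 9.1, rate = 6.7+20.5 = 27.2).
Mode = (α−1)/β = 8.1/27.2 = 0.298.
Mean = α/β = 9.1/27.2 = 0.335.
Squared-error loss ⇒ the optimal estimator is the posterior mean.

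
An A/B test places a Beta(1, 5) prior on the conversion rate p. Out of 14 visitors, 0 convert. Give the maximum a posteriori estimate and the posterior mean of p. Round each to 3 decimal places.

MAP = 0.000, posterior mean = 0.050

Posterior: Beta(1+0, 5+14) = Beta(1, 19).
Since α = 1 ≤ 1 and β > 1, the Beta density is monotone decreasing on [0,1]; the mode is at 0.
Mean = 1/(1+19) = 0.050.
Right-skewed posterior ⇒ mode < mean.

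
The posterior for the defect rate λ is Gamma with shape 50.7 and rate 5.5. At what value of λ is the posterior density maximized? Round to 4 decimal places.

9.0364

Mode = (α−1)/β = 49.7/5.5 = 9.0364.
Mean = α/β = 50.7/5.5 = 9.2182.
This is the posterior mode — the MAP estimate.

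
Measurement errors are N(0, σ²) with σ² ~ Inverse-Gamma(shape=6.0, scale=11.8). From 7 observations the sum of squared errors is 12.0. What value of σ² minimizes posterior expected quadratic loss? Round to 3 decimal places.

2.094

Posterior: Inverse-Gamma(shape = 6.0+7/2 = 9.5, scale = 11.8+12.0/2 = 17.8).
Mode = β/(α+1) = 17.8/10.5 = 1.695.
Mean = β/(α−1) = 17.8/8.5 = 2.094.
Quadratic loss ⇒ the optimal estimator is the posterior mean.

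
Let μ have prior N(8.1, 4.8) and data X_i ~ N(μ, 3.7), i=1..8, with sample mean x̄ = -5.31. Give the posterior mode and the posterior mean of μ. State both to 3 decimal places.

Posterior for μ is Normal. Precision-weighted mean: (1/4.8·8.1 + 8/3.7·-5.31) / (1/4.8 + 8/3.7) = -4.131.
A Normal posterior is symmetric, so mode = mean.

μ_MAP = -4.131, E[μ|data] = -4.131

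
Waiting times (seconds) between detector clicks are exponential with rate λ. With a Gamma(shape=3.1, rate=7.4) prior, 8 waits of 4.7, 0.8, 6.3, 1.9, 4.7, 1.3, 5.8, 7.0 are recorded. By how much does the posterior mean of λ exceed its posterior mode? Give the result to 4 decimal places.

Σ times = 32.5. Posterior: Gamma(shape = 3.1+8 = 11.1, rate = 7.4+32.5 = 39.9).
Mode = (α−1)/β = 10.1/39.9 = 0.2531.
Mean = α/β = 11.1/39.9 = 0.2782.
Difference = 0.2782 − 0.2531 = 0.0251.

0.0251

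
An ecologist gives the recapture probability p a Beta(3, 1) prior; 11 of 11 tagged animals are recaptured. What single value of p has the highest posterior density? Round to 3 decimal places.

1.000

Posterior: Beta(3+11, 1+0) = Beta(14, 1).
Since β = 1 ≤ 1 and α > 1, the Beta density is monotone increasing on [0,1]; the mode is at 1.
Mean = 14/(14+1) = 0.933.
This is the posterior mode — the MAP estimate.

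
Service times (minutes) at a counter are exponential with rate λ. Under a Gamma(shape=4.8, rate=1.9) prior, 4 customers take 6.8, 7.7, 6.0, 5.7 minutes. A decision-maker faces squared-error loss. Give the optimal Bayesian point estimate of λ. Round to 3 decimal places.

0.313

Σ times = 26.2. Posterior: Gamma(shape = 4.8+4 = 8.8, rate = 1.9+26.2 = 28.1).
Mode = (α−1)/β = 7.8/28.1 = 0.278.
Mean = α/β = 8.8/28.1 = 0.313.
Squared-error loss ⇒ the optimal estimator is the posterior mean.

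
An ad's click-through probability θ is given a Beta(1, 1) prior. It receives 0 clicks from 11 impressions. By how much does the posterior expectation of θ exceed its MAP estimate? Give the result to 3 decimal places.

Posterior: Beta(1+0, 1+11) = Beta(1, 12).
Since α = 1 ≤ 1 and β > 1, the Beta density is monotone decreasing on [0,1]; the mode is at 0.
Mean = 1/(1+12) = 0.077.
Difference = 0.077 − 0.000 = 0.077.
The posterior is right-skewed, so the mean exceeds the mode.

0.077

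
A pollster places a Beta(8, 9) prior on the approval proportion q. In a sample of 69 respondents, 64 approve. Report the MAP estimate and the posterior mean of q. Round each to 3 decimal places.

Posterior: Beta(8+64, 9+5) = Beta(72, 14).
Mode = (72−1)/(72+14−2) = 71/84 = 0.845.
Mean = 72/(72+14) = 72/86 = 0.837.

MAP estimate = 0.845, posterior mean = 0.837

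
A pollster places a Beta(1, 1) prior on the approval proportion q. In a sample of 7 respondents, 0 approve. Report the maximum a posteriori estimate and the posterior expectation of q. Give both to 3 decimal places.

MAP = 0.000; posterior mean = 0.111

Posterior: Beta(1+0, 1+7) = Beta(1, 8).
Since α = 1 ≤ 1 and β > 1, the Beta density is monotone decreasing on [0,1]; the mode is at 0.
Mean = 1/(1+8) = 0.111.
Right-skewed posterior ⇒ mode < mean.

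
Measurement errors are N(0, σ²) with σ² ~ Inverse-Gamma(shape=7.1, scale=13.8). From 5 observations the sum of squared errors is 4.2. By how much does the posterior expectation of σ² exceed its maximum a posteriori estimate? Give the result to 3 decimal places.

Posterior: Inverse-Gamma(shape = 7.1+5/2 = 9.6, scale = 13.8+4.2/2 = 15.9).
Mode = β/(α+1) = 15.9/10.6 = 1.500.
Mean = β/(α−1) = 15.9/8.6 = 1.849.
Difference = 1.849 − 1.500 = 0.349.

0.349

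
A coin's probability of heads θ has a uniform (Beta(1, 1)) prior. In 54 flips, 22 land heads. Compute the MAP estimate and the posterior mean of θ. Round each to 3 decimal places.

MAP estimate = 0.407, posterior mean = 0.411

Posterior: Beta(1+22, 1+32) = Beta(23, 33).
Mode = (23−1)/(23+33−2) = 22/54 = 0.407.
With a flat prior the MAP equals the MLE, 22/54.
Mean = 23/(23+33) = 23/56 = 0.411.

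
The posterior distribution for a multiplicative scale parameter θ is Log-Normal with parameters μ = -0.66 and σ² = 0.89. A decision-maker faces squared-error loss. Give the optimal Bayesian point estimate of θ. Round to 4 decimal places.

0.8065

Mode = exp(μ − σ²) = exp(-1.55) = 0.2122.
Mean = exp(μ + σ²/2) = exp(-0.215) = 0.8065.
Squared-error loss ⇒ the optimal estimator is the posterior mean.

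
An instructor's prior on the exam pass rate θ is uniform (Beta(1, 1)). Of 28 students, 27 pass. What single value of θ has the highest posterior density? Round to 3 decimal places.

0.964

Posterior: Beta(1+27, 1+1) = Beta(28, 2).
Mode = (28−1)/(28+2−2) = 27/28 = 0.964.
Mean = 28/(28+2) = 28/30 = 0.933.
This is the posterior mode — the MAP estimate.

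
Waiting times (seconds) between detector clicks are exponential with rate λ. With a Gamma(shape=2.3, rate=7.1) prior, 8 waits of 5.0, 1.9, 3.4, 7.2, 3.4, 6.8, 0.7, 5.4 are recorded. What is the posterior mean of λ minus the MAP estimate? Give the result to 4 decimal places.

Σ times = 33.8. Posterior: Gamma(shape = 2.3+8 = 10.3, rate = 7.1+33.8 = 40.9).
Mode = (α−1)/β = 9.3/40.9 = 0.2274.
Mean = α/β = 10.3/40.9 = 0.2518.
Difference = 0.2518 − 0.2274 = 0.0244.
The mean is pulled above the mode by the posterior's right skew.

0.0244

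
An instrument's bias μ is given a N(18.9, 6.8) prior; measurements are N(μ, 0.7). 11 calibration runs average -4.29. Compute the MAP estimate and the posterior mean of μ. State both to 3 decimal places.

MAP estimate = -4.075, posterior mean = -4.075

Posterior for μ is Normal. Precision-weighted mean: (1/6.8·18.9 + 11/0.7·-4.29) / (1/6.8 + 11/0.7) = -4.075.
A Normal posterior is symmetric, so mode = mean.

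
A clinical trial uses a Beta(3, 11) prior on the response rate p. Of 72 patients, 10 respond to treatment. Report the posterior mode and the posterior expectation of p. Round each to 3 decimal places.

Posterior: Beta(3+10, 11+62) = Beta(13, 73).
Mode = (13−1)/(13+73−2) = 12/84 = 0.143.
Mean = 13/(13+73) = 13/86 = 0.151.

MAP: 0.143. Posterior mean: 0.151.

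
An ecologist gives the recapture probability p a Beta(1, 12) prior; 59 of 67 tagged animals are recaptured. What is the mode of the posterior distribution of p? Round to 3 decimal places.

Posterior: Beta(1+59, 12+8) = Beta(60, 20).
Mode = (60−1)/(60+20−2) = 59/78 = 0.756.
Mean = 60/(60+20) = 60/80 = 0.750.
This is the posterior mode — the MAP estimate.

0.756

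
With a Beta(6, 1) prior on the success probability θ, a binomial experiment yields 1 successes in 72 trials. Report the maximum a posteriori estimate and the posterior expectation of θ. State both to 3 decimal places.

Posterior: Beta(6+1, 1+71) = Beta(7, 72).
Mode = (7−1)/(7+72−2) = 6/77 = 0.078.
Mean = 7/(7+72) = 7/79 = 0.089.

MAP = 0.078; posterior mean = 0.089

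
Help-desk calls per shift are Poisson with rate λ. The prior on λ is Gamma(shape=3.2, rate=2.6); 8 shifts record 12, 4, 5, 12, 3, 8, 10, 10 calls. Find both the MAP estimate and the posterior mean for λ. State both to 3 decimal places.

λ_MAP = 6.245, E[λ|data] = 6.340

Σ counts = 64. Posterior: Gamma(shape = 3.2+64 = 67.2, rate = 2.6+8 = 10.6).
Mode = (α−1)/β = 66.2/10.6 = 6.245.
Mean = α/β = 67.2/10.6 = 6.340.
The posterior is right-skewed, so the mean exceeds the mode.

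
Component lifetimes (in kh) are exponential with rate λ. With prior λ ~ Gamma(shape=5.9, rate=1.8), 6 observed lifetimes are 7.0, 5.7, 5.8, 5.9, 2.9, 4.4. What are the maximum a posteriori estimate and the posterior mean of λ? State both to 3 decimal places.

MAP = 0.325; posterior mean = 0.355

Σ times = 31.7. Posterior: Gamma(shape = 5.9+6 = 11.9, rate = 1.8+31.7 = 33.5).
Mode = (α−1)/β = 10.9/33.5 = 0.325.
Mean = α/β = 11.9/33.5 = 0.355.
Mean > mode: the posterior has a right tail.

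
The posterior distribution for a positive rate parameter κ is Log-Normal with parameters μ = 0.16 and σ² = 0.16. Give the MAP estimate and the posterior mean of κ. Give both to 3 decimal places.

Mode = exp(μ − σ²) = exp(0.00) = 1.000.
Mean = exp(μ + σ²/2) = exp(0.240) = 1.271.

MAP estimate = 1.000, posterior mean = 1.271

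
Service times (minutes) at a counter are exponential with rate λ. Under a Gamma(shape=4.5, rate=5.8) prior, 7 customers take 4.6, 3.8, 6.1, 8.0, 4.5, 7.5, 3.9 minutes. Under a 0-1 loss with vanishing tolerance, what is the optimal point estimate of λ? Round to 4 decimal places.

Σ times = 38.4. Posterior: Gamma(shape = 4.5+7 = 11.5, rate = 5.8+38.4 = 44.2).
Mode = (α−1)/β = 10.5/44.2 = 0.2376.
Mean = α/β = 11.5/44.2 = 0.2602.
This is the posterior mode — the MAP estimate.

0.2376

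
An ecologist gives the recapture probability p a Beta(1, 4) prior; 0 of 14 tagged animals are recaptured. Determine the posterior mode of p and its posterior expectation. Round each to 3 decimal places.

Posterior: Beta(1+0, 4+14) = Beta(1, 18).
Since α = 1 ≤ 1 and β > 1, the Beta density is monotone decreasing on [0,1]; the mode is at 0.
Mean = 1/(1+18) = 0.053.

p_MAP = 0.000, E[p|data] = 0.053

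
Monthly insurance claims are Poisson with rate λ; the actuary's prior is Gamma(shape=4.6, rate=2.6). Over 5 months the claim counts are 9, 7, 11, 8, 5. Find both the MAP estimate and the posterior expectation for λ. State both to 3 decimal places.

Σ counts = 40. Posterior: Gamma(shape = 4.6+40 = 44.6, rate = 2.6+5 = 7.6).
Mode = (α−1)/β = 43.6/7.6 = 5.737.
Mean = α/β = 44.6/7.6 = 5.868.
Right-skewed posterior ⇒ mode < mean.

MAP: 5.737. Posterior mean: 5.868.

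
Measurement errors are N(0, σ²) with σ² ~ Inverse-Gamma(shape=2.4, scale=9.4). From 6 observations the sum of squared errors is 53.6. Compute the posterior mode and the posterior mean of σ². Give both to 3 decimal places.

σ²_MAP = 5.656, E[σ²|data] = 8.227

Posterior: Inverse-Gamma(shape = 2.4+6/2 = 5.4, scale = 9.4+53.6/2 = 36.2).
Mode = β/(α+1) = 36.2/6.4 = 5.656.
Mean = β/(α−1) = 36.2/4.4 = 8.227.
The mean is pulled above the mode by the posterior's right skew.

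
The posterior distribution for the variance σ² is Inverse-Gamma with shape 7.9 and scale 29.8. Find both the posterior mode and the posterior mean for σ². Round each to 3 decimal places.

MAP = 3.348; posterior mean = 4.319

Mode = β/(α+1) = 29.8/8.9 = 3.348.
Mean = β/(α−1) = 29.8/6.9 = 4.319.
The posterior is right-skewed, so the mean exceeds the mode.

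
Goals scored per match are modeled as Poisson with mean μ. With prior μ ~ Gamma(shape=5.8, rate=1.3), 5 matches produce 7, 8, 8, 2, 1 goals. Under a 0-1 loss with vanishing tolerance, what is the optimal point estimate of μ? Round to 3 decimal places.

4.889

Σ counts = 26. Posterior: Gamma(shape = 5.8+26 = 31.8, rate = 1.3+5 = 6.3).
Mode = (α−1)/β = 30.8/6.3 = 4.889.
Mean = α/β = 31.8/6.3 = 5.048.
This is the posterior mode — the MAP estimate.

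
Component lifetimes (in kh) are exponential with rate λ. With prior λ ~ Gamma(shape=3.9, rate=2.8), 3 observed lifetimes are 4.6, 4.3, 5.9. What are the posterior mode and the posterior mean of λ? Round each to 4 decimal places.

Σ times = 14.8. Posterior: Gamma(shape = 3.9+3 = 6.9, rate = 2.8+14.8 = 17.6).
Mode = (α−1)/β = 5.9/17.6 = 0.3352.
Mean = α/β = 6.9/17.6 = 0.3920.
Right-skewed posterior ⇒ mode < mean.

MAP: 0.3352. Posterior mean: 0.3920.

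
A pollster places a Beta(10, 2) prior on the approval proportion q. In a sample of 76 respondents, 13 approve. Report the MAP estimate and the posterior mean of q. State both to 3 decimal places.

Posterior: Beta(10+13, 2+63) = Beta(23, 65).
Mode = (23−1)/(23+65−2) = 22/86 = 0.256.
Mean = 23/(23+65) = 23/88 = 0.261.
Mean > mode: the posterior has a right tail.

MAP: 0.256. Posterior mean: 0.261.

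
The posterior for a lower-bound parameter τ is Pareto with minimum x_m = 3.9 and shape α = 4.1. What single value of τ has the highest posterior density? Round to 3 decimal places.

3.900

The Pareto density is strictly decreasing on [x_m, ∞), so the mode is x_m = 3.900.
Mean = α·x_m/(α−1) = 4.1·3.9/3.1 = 5.158.
This is the posterior mode — the MAP estimate.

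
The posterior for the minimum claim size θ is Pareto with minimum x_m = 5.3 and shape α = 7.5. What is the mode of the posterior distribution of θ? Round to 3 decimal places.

5.300

The Pareto density is strictly decreasing on [x_m, ∞), so the mode is x_m = 5.300.
Mean = α·x_m/(α−1) = 7.5·5.3/6.5 = 6.115.
This is the posterior mode — the MAP estimate.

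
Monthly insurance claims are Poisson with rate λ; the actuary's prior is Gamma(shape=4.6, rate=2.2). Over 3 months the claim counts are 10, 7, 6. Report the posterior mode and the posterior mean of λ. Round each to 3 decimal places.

Σ counts = 23. Posterior: Gamma(shape = 4.6+23 = 27.6, rate = 2.2+3 = 5.2).
Mode = (α−1)/β = 26.6/5.2 = 5.115.
Mean = α/β = 27.6/5.2 = 5.308.

MAP = 5.115; posterior mean = 5.308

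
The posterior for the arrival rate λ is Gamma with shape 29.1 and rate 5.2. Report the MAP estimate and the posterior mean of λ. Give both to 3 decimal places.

MAP: 5.404. Posterior mean: 5.596.

Mode = (α−1)/β = 28.1/5.2 = 5.404.
Mean = α/β = 29.1/5.2 = 5.596.
The posterior is right-skewed, so the mean exceeds the mode.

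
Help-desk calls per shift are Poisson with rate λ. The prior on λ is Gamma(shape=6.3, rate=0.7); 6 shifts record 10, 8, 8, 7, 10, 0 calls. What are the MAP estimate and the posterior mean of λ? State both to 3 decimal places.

MAP: 7.209. Posterior mean: 7.358.

Σ counts = 43. Posterior: Gamma(shape = 6.3+43 = 49.3, rate = 0.7+6 = 6.7).
Mode = (α−1)/β = 48.3/6.7 = 7.209.
Mean = α/β = 49.3/6.7 = 7.358.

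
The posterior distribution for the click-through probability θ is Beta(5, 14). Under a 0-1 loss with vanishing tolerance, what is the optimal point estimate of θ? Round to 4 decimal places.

0.2353

Mode = (5−1)/(5+14−2) = 4/17 = 0.2353.
Mean = 5/(5+14) = 5/19 = 0.2632.
This is the posterior mode — the MAP estimate.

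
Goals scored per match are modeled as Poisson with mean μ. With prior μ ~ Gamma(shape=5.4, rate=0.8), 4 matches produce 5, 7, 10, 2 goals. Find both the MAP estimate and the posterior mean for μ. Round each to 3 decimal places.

MAP = 5.917, posterior mean = 6.125

Σ counts = 24. Posterior: Gamma(shape = 5.4+24 = 29.4, rate = 0.8+4 = 4.8).
Mode = (α−1)/β = 28.4/4.8 = 5.917.
Mean = α/β = 29.4/4.8 = 6.125.
The posterior is right-skewed, so the mean exceeds the mode.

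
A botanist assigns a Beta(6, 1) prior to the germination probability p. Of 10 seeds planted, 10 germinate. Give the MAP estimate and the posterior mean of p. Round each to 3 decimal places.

Posterior: Beta(6+10, 1+0) = Beta(16, 1).
Since β = 1 ≤ 1 and α > 1, the Beta density is monotone increasing on [0,1]; the mode is at 1.
Mean = 16/(16+1) = 0.941.

MAP estimate = 1.000, posterior mean = 0.941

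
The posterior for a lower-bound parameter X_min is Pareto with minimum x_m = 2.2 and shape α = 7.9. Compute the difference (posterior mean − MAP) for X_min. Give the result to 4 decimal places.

The Pareto density is strictly decreasing on [x_m, ∞), so the mode is x_m = 2.2000.
Mean = α·x_m/(α−1) = 7.9·2.2/6.9 = 2.5188.
Difference = 2.5188 − 2.2000 = 0.3188.
Mean > mode: the posterior has a right tail.

0.3188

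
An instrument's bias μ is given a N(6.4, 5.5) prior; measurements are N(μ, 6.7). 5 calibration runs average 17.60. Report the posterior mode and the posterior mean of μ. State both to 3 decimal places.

posterior mode = 15.406, posterior mean = 15.406

Posterior for μ is Normal. Precision-weighted mean: (1/5.5·6.4 + 5/6.7·17.60) / (1/5.5 + 5/6.7) = 15.406.
A Normal posterior is symmetric, so mode = mean.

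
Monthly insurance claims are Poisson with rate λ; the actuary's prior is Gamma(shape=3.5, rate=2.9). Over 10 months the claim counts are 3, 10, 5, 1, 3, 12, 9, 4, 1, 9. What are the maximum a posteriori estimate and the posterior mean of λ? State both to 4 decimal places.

MAP = 4.6124, posterior mean = 4.6899

Σ counts = 57. Posterior: Gamma(shape = 3.5+57 = 60.5, rate = 2.9+10 = 12.9).
Mode = (α−1)/β = 59.5/12.9 = 4.6124.
Mean = α/β = 60.5/12.9 = 4.6899.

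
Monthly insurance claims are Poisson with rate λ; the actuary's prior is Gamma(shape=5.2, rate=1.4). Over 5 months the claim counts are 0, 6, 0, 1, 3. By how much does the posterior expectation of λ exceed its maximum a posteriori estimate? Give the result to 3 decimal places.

Σ counts = 10. Posterior: Gamma(shape = 5.2+10 = 15.2, rate = 1.4+5 = 6.4).
Mode = (α−1)/β = 14.2/6.4 = 2.219.
Mean = α/β = 15.2/6.4 = 2.375.
Difference = 2.375 − 2.219 = 0.156.
Right-skewed posterior ⇒ mode < mean.

0.156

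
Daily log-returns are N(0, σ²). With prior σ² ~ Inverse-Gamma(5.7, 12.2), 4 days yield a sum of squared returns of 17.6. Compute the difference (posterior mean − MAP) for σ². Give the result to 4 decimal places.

0.7205

Posterior: Inverse-Gamma(shape = 5.7+4/2 = 7.7, scale = 12.2+17.6/2 = 21.0).
Mode = β/(α+1) = 21.0/8.7 = 2.4138.
Mean = β/(α−1) = 21.0/6.7 = 3.1343.
Difference = 3.1343 − 2.4138 = 0.7205.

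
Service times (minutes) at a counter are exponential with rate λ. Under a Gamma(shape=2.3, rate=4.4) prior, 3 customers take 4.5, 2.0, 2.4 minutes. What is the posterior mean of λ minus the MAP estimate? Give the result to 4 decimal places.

Σ times = 8.9. Posterior: Gamma(shape = 2.3+3 = 5.3, rate = 4.4+8.9 = 13.3).
Mode = (α−1)/β = 4.3/13.3 = 0.3233.
Mean = α/β = 5.3/13.3 = 0.3985.
Difference = 0.3985 − 0.3233 = 0.0752.
Right-skewed posterior ⇒ mode < mean.

0.0752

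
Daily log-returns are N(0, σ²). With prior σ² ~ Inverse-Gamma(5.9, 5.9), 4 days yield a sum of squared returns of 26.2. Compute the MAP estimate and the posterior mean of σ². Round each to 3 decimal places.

MAP = 2.135, posterior mean = 2.754

Posterior: Inverse-Gamma(shape = 5.9+4/2 = 7.9, scale = 5.9+26.2/2 = 19.0).
Mode = β/(α+1) = 19.0/8.9 = 2.135.
Mean = β/(α−1) = 19.0/6.9 = 2.754.
Right-skewed posterior ⇒ mode < mean.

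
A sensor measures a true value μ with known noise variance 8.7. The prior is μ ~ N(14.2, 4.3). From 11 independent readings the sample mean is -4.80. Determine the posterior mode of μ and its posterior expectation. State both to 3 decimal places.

Posterior for μ is Normal. Precision-weighted mean: (1/4.3·14.2 + 11/8.7·-4.80) / (1/4.3 + 11/8.7) = -1.848.
A Normal posterior is symmetric, so mode = mean.

MAP = -1.848, posterior mean = -1.848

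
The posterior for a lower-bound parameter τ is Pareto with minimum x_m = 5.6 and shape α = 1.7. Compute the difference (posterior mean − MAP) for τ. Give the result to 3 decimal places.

8.000

The Pareto density is strictly decreasing on [x_m, ∞), so the mode is x_m = 5.600.
Mean = α·x_m/(α−1) = 1.7·5.6/0.7 = 13.600.
Difference = 13.600 − 5.600 = 8.000.
The mean is pulled above the mode by the posterior's right skew.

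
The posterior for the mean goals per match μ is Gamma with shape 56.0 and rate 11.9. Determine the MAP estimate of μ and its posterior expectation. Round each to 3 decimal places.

MAP estimate = 4.622, posterior expectation = 4.706

Mode = (α−1)/β = 55.0/11.9 = 4.622.
Mean = α/β = 56.0/11.9 = 4.706.
The posterior is right-skewed, so the mean exceeds the mode.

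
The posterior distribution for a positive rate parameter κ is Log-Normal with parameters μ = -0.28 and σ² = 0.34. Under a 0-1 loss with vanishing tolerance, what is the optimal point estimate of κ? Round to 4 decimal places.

Mode = exp(μ − σ²) = exp(-0.62) = 0.5379.
Mean = exp(μ + σ²/2) = exp(-0.110) = 0.8958.
This is the posterior mode — the MAP estimate.

0.5379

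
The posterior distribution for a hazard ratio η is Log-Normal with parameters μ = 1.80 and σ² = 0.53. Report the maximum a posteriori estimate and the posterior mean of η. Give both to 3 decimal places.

η_MAP = 3.561, E[η|data] = 7.885

Mode = exp(μ − σ²) = exp(1.27) = 3.561.
Mean = exp(μ + σ²/2) = exp(2.065) = 7.885.
The posterior is right-skewed, so the mean exceeds the mode.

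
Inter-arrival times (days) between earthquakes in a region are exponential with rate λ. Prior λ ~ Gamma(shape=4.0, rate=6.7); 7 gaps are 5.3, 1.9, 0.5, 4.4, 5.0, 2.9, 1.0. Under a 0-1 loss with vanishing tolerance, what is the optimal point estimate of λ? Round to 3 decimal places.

0.361

Σ times = 21.0. Posterior: Gamma(shape = 4.0+7 = 11.0, rate = 6.7+21.0 = 27.7).
Mode = (α−1)/β = 10.0/27.7 = 0.361.
Mean = α/β = 11.0/27.7 = 0.397.
This is the posterior mode — the MAP estimate.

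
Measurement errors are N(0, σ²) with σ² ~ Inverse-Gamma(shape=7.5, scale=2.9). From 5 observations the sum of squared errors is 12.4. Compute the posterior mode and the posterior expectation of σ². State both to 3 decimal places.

Posterior: Inverse-Gamma(shape = 7.5+5/2 = 10.0, scale = 2.9+12.4/2 = 9.1).
Mode = β/(α+1) = 9.1/11.0 = 0.827.
Mean = β/(α−1) = 9.1/9.0 = 1.011.
The posterior is right-skewed, so the mean exceeds the mode.

posterior mode = 0.827, posterior expectation = 1.011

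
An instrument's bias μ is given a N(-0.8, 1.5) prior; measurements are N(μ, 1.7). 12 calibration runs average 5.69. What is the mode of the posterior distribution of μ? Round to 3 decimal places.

5.130

Posterior for μ is Normal. Precision-weighted mean: (1/1.5·-0.8 + 12/1.7·5.69) / (1/1.5 + 12/1.7) = 5.130.
A Normal posterior is symmetric, so mode = mean.
This is the posterior mode — the MAP estimate.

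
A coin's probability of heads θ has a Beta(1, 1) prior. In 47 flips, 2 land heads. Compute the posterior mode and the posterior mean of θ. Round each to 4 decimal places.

posterior mode = 0.0426, posterior mean = 0.0612

Posterior: Beta(1+2, 1+45) = Beta(3, 46).
Mode = (3−1)/(3+46−2) = 2/47 = 0.0426.
With a flat prior the MAP equals the MLE, 2/47.
Mean = 3/(3+46) = 3/49 = 0.0612.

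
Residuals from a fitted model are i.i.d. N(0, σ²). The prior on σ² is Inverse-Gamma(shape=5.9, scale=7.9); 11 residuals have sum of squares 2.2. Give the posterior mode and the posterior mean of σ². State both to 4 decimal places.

posterior mode = 0.7258, posterior mean = 0.8654

Posterior: Inverse-Gamma(shape = 5.9+11/2 = 11.4, scale = 7.9+2.2/2 = 9.0).
Mode = β/(α+1) = 9.0/12.4 = 0.7258.
Mean = β/(α−1) = 9.0/10.4 = 0.8654.
The mean is pulled above the mode by the posterior's right skew.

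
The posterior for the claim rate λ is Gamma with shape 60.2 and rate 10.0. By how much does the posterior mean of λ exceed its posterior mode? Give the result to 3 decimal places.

Mode = (α−1)/β = 59.2/10.0 = 5.920.
Mean = α/β = 60.2/10.0 = 6.020.
Difference = 6.020 − 5.920 = 0.100.
The posterior is right-skewed, so the mean exceeds the mode.

0.100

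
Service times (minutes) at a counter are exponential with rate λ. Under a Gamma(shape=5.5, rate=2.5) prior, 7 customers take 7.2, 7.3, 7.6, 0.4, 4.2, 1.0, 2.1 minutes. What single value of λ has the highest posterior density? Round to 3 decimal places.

0.356

Σ times = 29.8. Posterior: Gamma(shape = 5.5+7 = 12.5, rate = 2.5+29.8 = 32.3).
Mode = (α−1)/β = 11.5/32.3 = 0.356.
Mean = α/β = 12.5/32.3 = 0.387.
This is the posterior mode — the MAP estimate.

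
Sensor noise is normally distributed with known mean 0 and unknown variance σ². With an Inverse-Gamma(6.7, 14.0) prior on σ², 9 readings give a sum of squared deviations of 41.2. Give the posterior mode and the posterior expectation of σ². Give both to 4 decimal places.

MAP = 2.8361; posterior mean = 3.3922

Posterior: Inverse-Gamma(shape = 6.7+9/2 = 11.2, scale = 14.0+41.2/2 = 34.6).
Mode = β/(α+1) = 34.6/12.2 = 2.8361.
Mean = β/(α−1) = 34.6/10.2 = 3.3922.
The mean is pulled above the mode by the posterior's right skew.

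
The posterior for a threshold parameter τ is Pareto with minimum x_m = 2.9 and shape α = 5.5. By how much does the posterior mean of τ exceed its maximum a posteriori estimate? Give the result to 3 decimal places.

The Pareto density is strictly decreasing on [x_m, ∞), so the mode is x_m = 2.900.
Mean = α·x_m/(α−1) = 5.5·2.9/4.5 = 3.544.
Difference = 3.544 − 2.900 = 0.644.
The mean is pulled above the mode by the posterior's right skew.

0.644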